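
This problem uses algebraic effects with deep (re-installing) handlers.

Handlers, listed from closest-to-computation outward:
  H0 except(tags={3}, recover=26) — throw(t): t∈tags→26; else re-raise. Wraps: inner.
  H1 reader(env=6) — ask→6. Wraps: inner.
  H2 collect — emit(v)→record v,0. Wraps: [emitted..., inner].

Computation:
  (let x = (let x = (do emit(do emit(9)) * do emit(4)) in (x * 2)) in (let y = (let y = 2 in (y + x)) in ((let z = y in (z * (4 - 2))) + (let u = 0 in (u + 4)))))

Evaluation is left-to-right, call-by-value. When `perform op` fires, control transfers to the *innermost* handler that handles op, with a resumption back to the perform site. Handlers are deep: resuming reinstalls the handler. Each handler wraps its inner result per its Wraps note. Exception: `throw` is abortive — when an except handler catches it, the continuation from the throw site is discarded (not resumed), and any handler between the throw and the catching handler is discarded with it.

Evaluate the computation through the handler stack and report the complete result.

Answer: [9, 0, 4, 8]

Step-by-step:
emit(9) @ H2 ⇒ out+=9
emit(0) @ H2 ⇒ out+=0
emit(4) @ H2 ⇒ out+=4
H0 returns 8
H1 returns 8
H2 returns [9, 0, 4, 8]
= [9, 0, 4, 8]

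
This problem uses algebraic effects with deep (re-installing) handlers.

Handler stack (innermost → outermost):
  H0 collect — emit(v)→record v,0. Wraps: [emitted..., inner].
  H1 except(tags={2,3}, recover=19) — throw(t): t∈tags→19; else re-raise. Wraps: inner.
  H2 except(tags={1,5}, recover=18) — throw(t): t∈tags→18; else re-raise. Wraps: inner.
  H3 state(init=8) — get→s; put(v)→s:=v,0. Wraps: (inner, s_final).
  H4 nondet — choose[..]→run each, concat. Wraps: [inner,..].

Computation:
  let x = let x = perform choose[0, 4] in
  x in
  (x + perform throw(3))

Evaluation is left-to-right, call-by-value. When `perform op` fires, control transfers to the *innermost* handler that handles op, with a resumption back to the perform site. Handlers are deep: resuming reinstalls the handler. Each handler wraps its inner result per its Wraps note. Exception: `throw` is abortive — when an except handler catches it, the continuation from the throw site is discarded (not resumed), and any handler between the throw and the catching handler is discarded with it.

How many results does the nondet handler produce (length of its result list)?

Answer: 2

Working:
choose[0, 4] @ H4
  branch[0] choose=0:
    throw(3) @ H1 caught ⇒ 19
    H2 returns 19
    H3 returns (19, 8)
    H4 returns [(19, 8)]
  branch[1] choose=4:
    throw(3) @ H1 caught ⇒ 19
    H2 returns 19
    H3 returns (19, 8)
    H4 returns [(19, 8)]
= [(19, 8), (19, 8)]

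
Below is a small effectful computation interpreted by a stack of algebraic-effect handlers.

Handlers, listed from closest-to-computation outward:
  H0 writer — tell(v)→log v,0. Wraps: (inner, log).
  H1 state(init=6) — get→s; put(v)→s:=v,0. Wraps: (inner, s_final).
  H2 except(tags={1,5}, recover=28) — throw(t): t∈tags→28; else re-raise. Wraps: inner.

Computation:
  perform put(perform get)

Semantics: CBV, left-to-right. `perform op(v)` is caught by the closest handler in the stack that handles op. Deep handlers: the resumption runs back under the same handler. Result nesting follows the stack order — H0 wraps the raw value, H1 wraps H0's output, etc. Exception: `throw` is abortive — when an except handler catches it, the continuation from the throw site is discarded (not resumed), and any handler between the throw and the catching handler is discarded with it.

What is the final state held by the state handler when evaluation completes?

Working:
get @ H1 ⇒ 6
put(6) @ H1 ⇒ s:=6
H0 returns (0, ())
H1 returns ((0, ()), 6)
H2 returns ((0, ()), 6)
= ((0, ()), 6)

Answer: 6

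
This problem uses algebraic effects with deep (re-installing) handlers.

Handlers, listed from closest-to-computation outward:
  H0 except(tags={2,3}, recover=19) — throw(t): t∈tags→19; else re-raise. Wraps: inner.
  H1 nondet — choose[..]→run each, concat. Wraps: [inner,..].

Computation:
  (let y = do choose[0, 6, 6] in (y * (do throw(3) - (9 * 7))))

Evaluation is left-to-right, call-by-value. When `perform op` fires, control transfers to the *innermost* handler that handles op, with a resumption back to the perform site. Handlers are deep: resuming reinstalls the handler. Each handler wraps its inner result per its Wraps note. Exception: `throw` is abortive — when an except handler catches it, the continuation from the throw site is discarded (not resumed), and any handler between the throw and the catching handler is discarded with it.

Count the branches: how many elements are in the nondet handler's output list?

Answer: 3

Step-by-step:
choose[0, 6, 6] @ H1
  branch[0] choose=0:
    throw(3) @ H0 caught ⇒ 19
    H1 returns [19]
  branch[1] choose=6:
    throw(3) @ H0 caught ⇒ 19
    H1 returns [19]
  branch[2] choose=6:
    throw(3) @ H0 caught ⇒ 19
    H1 returns [19]
= [19, 19, 19]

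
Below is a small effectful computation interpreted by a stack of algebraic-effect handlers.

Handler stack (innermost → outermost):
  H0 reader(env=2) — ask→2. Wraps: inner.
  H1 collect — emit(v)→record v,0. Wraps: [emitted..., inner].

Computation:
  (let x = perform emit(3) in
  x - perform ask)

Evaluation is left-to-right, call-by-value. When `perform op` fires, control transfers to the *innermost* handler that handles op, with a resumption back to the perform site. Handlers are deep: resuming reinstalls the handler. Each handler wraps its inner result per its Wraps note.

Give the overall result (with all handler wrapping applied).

Answer: [3, -2]

Working:
emit(3) @ H1 ⇒ out+=3
ask @ H0 ⇒ 2
H0 returns -2
H1 returns [3, -2]
= [3, -2]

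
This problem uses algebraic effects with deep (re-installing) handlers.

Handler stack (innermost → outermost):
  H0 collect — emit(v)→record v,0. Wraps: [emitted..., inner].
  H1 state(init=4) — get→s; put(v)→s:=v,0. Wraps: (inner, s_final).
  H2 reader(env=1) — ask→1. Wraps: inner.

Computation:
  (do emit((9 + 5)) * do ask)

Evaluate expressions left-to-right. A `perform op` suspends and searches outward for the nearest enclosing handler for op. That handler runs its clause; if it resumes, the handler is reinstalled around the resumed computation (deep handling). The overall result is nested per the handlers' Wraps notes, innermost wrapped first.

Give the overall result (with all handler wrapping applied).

Evaluation trace:
emit(14) @ H0 ⇒ out+=14
ask @ H2 ⇒ 1
H0 returns [14, 0]
H1 returns ([14, 0], 4)
H2 returns ([14, 0], 4)
= ([14, 0], 4)

Answer: ([14, 0], 4)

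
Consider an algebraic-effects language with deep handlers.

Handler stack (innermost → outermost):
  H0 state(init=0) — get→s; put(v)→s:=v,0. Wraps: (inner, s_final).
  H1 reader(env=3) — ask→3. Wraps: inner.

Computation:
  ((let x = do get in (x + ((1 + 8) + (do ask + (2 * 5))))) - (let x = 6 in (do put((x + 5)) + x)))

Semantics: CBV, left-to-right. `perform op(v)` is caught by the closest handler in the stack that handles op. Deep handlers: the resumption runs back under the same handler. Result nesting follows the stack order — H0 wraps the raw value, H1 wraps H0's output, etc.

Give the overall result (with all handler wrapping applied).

Step-by-step:
get @ H0 ⇒ 0
ask @ H1 ⇒ 3
put(11) @ H0 ⇒ s:=11
H0 returns (16, 11)
H1 returns (16, 11)
= (16, 11)

Answer: (16, 11)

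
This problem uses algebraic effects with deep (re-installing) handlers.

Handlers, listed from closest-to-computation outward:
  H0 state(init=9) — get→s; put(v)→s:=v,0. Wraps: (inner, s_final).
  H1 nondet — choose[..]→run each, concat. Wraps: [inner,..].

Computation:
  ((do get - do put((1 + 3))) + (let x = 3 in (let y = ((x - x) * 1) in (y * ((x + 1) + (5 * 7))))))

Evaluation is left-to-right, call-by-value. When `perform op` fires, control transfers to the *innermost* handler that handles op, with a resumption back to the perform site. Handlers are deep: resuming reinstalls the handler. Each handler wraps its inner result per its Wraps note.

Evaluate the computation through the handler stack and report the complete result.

Answer: [(9, 4)]

Working:
get @ H0 ⇒ 9
put(4) @ H0 ⇒ s:=4
H0 returns (9, 4)
H1 returns [(9, 4)]
= [(9, 4)]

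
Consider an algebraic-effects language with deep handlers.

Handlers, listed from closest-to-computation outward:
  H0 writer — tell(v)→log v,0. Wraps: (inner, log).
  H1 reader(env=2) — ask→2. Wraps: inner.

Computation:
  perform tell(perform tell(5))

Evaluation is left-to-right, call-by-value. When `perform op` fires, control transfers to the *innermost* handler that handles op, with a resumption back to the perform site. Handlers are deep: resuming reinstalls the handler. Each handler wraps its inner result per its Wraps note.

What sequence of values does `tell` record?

Answer: (5, 0)

Working:
tell(5) @ H0 ⇒ log+=5
tell(0) @ H0 ⇒ log+=0
H0 returns (0, (5, 0))
H1 returns (0, (5, 0))
= (0, (5, 0))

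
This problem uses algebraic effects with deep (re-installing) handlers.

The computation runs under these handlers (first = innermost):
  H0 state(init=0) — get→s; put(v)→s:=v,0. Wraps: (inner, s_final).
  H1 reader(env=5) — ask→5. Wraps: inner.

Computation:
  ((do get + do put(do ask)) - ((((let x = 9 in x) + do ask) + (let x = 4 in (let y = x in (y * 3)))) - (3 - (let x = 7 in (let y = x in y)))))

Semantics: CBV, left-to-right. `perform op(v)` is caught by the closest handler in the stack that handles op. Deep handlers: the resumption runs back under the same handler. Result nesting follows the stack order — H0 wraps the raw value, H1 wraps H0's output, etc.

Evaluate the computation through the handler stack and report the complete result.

Answer: (-30, 5)

Step-by-step:
get @ H0 ⇒ 0
ask @ H1 ⇒ 5
put(5) @ H0 ⇒ s:=5
ask @ H1 ⇒ 5
H0 returns (-30, 5)
H1 returns (-30, 5)
= (-30, 5)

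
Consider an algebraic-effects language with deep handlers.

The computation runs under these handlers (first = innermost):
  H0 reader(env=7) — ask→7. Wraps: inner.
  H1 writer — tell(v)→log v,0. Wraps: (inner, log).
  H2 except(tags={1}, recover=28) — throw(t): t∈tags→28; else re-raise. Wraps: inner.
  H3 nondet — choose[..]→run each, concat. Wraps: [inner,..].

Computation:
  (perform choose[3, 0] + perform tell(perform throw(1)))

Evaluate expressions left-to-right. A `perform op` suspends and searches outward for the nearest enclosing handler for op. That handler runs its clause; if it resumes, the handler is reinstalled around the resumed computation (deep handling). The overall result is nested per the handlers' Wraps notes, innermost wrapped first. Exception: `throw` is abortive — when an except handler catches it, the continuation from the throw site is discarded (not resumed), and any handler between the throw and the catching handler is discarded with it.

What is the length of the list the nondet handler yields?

Working:
choose[3, 0] @ H3
  branch[0] choose=3:
    throw(1) @ H2 caught ⇒ 28
    H3 returns [28]
  branch[1] choose=0:
    throw(1) @ H2 caught ⇒ 28
    H3 returns [28]
= [28, 28]

Answer: 2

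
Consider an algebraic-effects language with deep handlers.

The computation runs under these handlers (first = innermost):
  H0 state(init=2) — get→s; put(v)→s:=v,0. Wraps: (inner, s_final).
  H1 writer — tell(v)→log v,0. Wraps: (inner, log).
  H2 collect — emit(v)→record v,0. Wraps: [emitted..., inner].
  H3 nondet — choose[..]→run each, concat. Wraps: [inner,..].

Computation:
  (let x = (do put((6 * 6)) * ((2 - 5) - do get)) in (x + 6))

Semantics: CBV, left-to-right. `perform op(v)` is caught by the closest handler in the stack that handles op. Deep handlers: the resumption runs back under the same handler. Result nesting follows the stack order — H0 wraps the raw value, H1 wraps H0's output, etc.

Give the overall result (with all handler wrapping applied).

Answer: [[((6, 36), ())]]

Working:
put(36) @ H0 ⇒ s:=36
get @ H0 ⇒ 36
H0 returns (6, 36)
H1 returns ((6, 36), ())
H2 returns [((6, 36), ())]
H3 returns [[((6, 36), ())]]
= [[((6, 36), ())]]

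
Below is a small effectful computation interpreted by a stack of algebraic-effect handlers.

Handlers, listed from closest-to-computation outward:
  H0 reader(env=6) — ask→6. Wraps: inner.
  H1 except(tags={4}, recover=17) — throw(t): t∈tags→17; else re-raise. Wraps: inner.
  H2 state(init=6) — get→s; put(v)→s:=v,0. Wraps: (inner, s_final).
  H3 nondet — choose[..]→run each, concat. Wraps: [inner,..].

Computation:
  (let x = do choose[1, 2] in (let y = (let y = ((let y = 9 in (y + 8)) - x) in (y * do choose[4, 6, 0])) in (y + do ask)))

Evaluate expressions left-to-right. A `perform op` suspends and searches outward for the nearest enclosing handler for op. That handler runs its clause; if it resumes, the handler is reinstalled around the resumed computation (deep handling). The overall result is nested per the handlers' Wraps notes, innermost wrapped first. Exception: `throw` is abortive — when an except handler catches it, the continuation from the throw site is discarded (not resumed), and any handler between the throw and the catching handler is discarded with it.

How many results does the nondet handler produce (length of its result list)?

Answer: 6

Step-by-step:
choose[1, 2] @ H3
  branch[0] choose=1:
    choose[4, 6, 0] @ H3
      branch[0] choose=4:
        ask @ H0 ⇒ 6
        H0 returns 70
        H1 returns 70
        H2 returns (70, 6)
        H3 returns [(70, 6)]
      branch[1] choose=6:
        ask @ H0 ⇒ 6
        H0 returns 102
        H1 returns 102
        H2 returns (102, 6)
        H3 returns [(102, 6)]
      branch[2] choose=0:
        ask @ H0 ⇒ 6
        H0 returns 6
        H1 returns 6
        H2 returns (6, 6)
        H3 returns [(6, 6)]
  branch[1] choose=2:
    choose[4, 6, 0] @ H3
      branch[0] choose=4:
        ask @ H0 ⇒ 6
        H0 returns 66
        H1 returns 66
        H2 returns (66, 6)
        H3 returns [(66, 6)]
      branch[1] choose=6:
        ask @ H0 ⇒ 6
        H0 returns 96
        H1 returns 96
        H2 returns (96, 6)
        H3 returns [(96, 6)]
      branch[2] choose=0:
        ask @ H0 ⇒ 6
        H0 returns 6
        H1 returns 6
        H2 returns (6, 6)
        H3 returns [(6, 6)]
= [(70, 6), (102, 6), (6, 6), (66, 6), (96, 6), (6, 6)]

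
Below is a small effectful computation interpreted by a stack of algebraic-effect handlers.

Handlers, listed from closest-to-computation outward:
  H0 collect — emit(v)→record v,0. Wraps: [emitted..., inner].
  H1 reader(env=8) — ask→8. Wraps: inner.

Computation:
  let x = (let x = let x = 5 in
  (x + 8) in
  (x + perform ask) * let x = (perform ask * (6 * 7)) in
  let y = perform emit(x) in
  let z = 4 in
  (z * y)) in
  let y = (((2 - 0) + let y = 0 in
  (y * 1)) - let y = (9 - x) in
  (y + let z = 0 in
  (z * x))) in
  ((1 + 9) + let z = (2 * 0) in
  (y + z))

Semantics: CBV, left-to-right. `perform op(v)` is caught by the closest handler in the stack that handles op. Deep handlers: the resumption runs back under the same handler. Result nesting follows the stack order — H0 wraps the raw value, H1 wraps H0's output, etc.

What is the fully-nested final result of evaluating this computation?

Answer: [336, 3]

Evaluation trace:
ask @ H1 ⇒ 8
ask @ H1 ⇒ 8
emit(336) @ H0 ⇒ out+=336
H0 returns [336, 3]
H1 returns [336, 3]
= [336, 3]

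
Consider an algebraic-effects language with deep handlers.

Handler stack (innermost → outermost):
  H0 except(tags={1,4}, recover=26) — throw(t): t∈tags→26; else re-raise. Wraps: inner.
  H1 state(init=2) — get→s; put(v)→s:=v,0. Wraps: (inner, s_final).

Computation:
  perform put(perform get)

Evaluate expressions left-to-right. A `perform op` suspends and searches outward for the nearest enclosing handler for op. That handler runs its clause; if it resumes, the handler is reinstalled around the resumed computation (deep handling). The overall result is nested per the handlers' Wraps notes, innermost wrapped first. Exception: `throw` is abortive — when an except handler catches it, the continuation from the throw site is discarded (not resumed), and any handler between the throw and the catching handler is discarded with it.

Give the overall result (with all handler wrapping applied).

Answer: (0, 2)

Step-by-step:
get @ H1 ⇒ 2
put(2) @ H1 ⇒ s:=2
H0 returns 0
H1 returns (0, 2)
= (0, 2)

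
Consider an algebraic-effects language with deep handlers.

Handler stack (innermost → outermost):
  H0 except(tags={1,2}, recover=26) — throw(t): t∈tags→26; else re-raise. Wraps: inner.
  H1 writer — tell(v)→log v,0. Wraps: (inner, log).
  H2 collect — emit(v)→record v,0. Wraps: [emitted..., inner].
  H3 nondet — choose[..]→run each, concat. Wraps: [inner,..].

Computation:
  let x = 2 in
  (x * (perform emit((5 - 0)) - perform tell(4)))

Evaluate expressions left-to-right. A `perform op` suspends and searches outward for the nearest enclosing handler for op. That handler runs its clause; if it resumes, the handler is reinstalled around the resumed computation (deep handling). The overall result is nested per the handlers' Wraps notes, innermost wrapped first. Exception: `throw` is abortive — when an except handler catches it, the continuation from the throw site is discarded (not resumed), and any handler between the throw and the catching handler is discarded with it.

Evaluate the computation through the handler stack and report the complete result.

Working:
emit(5) @ H2 ⇒ out+=5
tell(4) @ H1 ⇒ log+=4
H0 returns 0
H1 returns (0, (4))
H2 returns [5, (0, (4))]
H3 returns [[5, (0, (4))]]
= [[5, (0, (4))]]

Answer: [[5, (0, (4))]]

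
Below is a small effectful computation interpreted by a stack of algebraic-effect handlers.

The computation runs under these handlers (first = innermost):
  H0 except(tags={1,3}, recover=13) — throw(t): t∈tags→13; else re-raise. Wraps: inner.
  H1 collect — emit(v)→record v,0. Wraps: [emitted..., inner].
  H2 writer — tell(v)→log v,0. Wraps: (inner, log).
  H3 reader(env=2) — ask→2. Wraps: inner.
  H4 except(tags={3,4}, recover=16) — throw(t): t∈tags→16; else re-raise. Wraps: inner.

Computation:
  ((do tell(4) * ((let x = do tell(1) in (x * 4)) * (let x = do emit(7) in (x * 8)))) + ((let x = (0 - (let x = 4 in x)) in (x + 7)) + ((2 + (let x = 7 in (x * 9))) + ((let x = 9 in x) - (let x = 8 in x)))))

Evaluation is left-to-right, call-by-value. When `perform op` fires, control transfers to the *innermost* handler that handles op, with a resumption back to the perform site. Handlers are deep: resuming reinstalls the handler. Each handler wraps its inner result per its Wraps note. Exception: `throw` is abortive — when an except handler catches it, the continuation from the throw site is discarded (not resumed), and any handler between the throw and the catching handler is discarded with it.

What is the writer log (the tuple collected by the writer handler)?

Working:
tell(4) @ H2 ⇒ log+=4
tell(1) @ H2 ⇒ log+=1
emit(7) @ H1 ⇒ out+=7
H0 returns 69
H1 returns [7, 69]
H2 returns ([7, 69], (4, 1))
H3 returns ([7, 69], (4, 1))
H4 returns ([7, 69], (4, 1))
= ([7, 69], (4, 1))

Answer: (4, 1)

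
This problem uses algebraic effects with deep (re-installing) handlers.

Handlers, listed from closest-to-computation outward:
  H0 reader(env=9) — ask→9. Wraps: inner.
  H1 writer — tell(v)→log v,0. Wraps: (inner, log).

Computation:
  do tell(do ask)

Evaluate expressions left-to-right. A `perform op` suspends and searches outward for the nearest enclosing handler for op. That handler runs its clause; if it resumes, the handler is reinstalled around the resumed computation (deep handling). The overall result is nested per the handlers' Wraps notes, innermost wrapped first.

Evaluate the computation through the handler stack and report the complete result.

Evaluation trace:
ask @ H0 ⇒ 9
tell(9) @ H1 ⇒ log+=9
H0 returns 0
H1 returns (0, (9))
= (0, (9))

Answer: (0, (9))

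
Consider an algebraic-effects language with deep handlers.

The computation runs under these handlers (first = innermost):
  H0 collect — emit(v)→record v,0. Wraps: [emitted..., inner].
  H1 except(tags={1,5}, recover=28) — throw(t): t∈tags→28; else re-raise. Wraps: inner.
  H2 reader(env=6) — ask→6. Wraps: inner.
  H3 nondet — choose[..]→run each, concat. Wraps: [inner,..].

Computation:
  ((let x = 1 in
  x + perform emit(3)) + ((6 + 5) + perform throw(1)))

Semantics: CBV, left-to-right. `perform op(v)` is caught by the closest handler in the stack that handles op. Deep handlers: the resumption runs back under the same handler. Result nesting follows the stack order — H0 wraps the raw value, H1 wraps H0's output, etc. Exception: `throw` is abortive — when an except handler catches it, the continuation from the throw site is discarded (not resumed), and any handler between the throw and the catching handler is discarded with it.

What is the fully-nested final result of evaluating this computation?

Working:
emit(3) @ H0 ⇒ out+=3
throw(1) @ H1 caught ⇒ 28
H2 returns 28
H3 returns [28]
= [28]

Answer: [28]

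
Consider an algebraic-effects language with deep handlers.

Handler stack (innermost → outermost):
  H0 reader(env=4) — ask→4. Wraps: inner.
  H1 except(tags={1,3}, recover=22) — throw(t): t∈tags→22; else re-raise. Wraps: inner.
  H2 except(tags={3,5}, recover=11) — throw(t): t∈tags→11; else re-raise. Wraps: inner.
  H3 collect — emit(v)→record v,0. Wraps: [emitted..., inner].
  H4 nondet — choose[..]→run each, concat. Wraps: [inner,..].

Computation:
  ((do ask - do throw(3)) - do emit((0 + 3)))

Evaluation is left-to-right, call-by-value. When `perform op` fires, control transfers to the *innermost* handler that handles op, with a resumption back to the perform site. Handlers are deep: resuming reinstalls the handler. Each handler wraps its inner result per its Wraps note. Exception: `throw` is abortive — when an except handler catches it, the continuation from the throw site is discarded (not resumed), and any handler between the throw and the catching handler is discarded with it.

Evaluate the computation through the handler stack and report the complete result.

Evaluation trace:
ask @ H0 ⇒ 4
throw(3) @ H1 caught ⇒ 22
H2 returns 22
H3 returns [22]
H4 returns [[22]]
= [[22]]

Answer: [[22]]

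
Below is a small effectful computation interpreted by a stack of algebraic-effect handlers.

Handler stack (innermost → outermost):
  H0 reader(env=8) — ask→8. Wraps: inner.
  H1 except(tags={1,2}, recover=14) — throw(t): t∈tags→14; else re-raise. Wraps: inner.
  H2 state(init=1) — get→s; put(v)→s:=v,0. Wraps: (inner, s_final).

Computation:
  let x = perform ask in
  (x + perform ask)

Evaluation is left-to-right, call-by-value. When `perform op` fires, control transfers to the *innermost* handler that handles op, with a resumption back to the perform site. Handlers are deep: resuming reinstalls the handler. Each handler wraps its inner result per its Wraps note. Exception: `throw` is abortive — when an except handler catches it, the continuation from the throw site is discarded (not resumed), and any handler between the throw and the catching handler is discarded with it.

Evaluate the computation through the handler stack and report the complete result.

Answer: (16, 1)

Step-by-step:
ask @ H0 ⇒ 8
ask @ H0 ⇒ 8
H0 returns 16
H1 returns 16
H2 returns (16, 1)
= (16, 1)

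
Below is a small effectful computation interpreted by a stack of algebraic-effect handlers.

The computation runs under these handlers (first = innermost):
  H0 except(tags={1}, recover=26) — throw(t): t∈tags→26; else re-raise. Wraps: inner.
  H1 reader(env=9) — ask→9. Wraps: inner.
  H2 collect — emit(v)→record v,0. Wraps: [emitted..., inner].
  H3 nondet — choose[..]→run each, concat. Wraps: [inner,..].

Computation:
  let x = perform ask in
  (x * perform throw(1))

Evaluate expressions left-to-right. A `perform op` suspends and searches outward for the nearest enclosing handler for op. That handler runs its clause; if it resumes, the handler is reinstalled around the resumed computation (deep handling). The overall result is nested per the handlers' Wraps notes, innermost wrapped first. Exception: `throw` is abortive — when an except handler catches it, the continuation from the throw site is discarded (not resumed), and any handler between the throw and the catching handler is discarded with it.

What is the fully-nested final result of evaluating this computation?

Evaluation trace:
ask @ H1 ⇒ 9
throw(1) @ H0 caught ⇒ 26
H1 returns 26
H2 returns [26]
H3 returns [[26]]
= [[26]]

Answer: [[26]]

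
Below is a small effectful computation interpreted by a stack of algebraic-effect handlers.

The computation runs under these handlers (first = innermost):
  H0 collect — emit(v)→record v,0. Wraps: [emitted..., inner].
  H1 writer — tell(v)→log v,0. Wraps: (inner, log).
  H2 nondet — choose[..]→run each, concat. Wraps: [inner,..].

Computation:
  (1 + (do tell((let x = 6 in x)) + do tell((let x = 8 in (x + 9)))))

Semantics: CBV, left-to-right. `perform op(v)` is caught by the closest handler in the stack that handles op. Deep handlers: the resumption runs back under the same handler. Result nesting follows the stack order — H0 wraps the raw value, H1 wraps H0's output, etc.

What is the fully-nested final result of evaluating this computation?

Step-by-step:
tell(6) @ H1 ⇒ log+=6
tell(17) @ H1 ⇒ log+=17
H0 returns [1]
H1 returns ([1], (6, 17))
H2 returns [([1], (6, 17))]
= [([1], (6, 17))]

Answer: [([1], (6, 17))]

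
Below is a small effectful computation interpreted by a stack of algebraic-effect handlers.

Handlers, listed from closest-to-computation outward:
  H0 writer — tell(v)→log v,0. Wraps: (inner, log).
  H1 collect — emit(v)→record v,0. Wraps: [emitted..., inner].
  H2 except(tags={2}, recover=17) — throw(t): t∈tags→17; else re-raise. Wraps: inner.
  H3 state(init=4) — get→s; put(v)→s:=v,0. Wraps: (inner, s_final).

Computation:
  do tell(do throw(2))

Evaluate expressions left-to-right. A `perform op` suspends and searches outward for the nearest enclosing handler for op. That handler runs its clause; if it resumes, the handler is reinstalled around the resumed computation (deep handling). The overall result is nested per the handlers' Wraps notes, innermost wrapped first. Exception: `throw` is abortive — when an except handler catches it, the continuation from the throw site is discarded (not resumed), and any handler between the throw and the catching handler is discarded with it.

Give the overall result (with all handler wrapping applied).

Answer: (17, 4)

Step-by-step:
throw(2) @ H2 caught ⇒ 17
H3 returns (17, 4)
= (17, 4)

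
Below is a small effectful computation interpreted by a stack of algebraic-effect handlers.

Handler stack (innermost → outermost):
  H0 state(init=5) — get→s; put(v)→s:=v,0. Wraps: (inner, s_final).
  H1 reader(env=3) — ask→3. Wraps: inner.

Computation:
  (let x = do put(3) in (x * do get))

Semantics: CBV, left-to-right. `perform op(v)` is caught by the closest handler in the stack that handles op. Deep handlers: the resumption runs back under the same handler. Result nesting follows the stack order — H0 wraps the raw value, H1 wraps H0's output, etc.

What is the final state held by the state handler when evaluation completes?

Answer: 3

Step-by-step:
put(3) @ H0 ⇒ s:=3
get @ H0 ⇒ 3
H0 returns (0, 3)
H1 returns (0, 3)
= (0, 3)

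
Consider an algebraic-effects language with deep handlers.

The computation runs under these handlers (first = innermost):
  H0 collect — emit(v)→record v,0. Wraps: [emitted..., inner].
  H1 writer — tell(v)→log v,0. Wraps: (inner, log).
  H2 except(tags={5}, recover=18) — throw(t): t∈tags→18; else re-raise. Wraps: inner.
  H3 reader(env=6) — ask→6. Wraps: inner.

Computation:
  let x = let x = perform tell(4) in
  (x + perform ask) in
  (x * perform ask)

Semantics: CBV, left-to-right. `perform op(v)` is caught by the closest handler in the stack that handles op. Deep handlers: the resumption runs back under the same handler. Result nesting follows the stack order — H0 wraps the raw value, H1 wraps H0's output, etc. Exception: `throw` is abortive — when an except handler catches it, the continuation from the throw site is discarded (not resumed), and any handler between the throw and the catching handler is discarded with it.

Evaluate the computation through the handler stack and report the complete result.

Working:
tell(4) @ H1 ⇒ log+=4
ask @ H3 ⇒ 6
ask @ H3 ⇒ 6
H0 returns [36]
H1 returns ([36], (4))
H2 returns ([36], (4))
H3 returns ([36], (4))
= ([36], (4))

Answer: ([36], (4))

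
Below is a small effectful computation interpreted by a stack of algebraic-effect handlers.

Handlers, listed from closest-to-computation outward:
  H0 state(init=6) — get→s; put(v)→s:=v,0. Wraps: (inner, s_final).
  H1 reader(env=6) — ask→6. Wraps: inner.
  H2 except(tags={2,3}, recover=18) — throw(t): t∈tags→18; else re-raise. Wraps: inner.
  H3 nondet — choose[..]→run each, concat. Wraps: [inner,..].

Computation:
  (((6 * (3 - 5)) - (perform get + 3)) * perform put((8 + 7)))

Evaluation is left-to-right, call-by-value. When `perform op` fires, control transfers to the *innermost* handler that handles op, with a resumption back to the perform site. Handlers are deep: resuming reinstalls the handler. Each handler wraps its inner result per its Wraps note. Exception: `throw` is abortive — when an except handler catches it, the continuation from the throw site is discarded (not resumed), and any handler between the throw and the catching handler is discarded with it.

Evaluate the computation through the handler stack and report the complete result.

Working:
get @ H0 ⇒ 6
put(15) @ H0 ⇒ s:=15
H0 returns (0, 15)
H1 returns (0, 15)
H2 returns (0, 15)
H3 returns [(0, 15)]
= [(0, 15)]

Answer: [(0, 15)]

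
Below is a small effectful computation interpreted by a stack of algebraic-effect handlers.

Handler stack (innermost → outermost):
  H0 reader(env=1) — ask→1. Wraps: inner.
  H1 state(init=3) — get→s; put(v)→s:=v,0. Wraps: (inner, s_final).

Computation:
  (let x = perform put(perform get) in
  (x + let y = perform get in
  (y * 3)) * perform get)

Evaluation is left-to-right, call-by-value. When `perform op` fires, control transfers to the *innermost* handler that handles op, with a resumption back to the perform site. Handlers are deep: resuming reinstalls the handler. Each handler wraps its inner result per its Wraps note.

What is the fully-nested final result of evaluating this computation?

Working:
get @ H1 ⇒ 3
put(3) @ H1 ⇒ s:=3
get @ H1 ⇒ 3
get @ H1 ⇒ 3
H0 returns 27
H1 returns (27, 3)
= (27, 3)

Answer: (27, 3)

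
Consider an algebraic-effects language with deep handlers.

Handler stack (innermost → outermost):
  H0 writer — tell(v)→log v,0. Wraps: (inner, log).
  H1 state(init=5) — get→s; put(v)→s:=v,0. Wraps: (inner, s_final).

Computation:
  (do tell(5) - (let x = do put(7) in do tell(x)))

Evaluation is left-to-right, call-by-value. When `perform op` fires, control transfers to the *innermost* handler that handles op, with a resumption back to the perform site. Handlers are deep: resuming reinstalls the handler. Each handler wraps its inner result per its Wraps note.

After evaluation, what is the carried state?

Answer: 7

Evaluation trace:
tell(5) @ H0 ⇒ log+=5
put(7) @ H1 ⇒ s:=7
tell(0) @ H0 ⇒ log+=0
H0 returns (0, (5, 0))
H1 returns ((0, (5, 0)), 7)
= ((0, (5, 0)), 7)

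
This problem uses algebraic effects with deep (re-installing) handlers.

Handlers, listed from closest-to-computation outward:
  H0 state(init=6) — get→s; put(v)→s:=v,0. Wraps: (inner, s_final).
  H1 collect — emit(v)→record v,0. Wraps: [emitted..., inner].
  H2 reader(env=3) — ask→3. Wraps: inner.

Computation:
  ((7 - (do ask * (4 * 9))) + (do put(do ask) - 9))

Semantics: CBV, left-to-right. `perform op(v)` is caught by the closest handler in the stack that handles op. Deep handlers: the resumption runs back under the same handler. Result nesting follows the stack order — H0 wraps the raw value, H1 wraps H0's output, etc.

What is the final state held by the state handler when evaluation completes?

Answer: 3

Step-by-step:
ask @ H2 ⇒ 3
ask @ H2 ⇒ 3
put(3) @ H0 ⇒ s:=3
H0 returns (-110, 3)
H1 returns [(-110, 3)]
H2 returns [(-110, 3)]
= [(-110, 3)]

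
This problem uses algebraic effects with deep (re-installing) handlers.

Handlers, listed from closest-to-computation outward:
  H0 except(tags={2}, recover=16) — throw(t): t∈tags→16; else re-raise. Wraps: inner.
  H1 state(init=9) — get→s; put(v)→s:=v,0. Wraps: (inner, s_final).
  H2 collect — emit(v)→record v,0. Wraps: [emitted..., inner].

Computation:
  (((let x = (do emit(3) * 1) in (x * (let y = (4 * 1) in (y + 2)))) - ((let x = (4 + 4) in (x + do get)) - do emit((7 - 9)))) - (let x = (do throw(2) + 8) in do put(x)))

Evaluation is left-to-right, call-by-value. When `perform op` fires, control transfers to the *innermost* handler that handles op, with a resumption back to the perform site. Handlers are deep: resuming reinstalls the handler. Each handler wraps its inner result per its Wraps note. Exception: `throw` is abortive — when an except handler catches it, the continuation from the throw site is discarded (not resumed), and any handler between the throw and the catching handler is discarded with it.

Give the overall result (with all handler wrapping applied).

Step-by-step:
emit(3) @ H2 ⇒ out+=3
get @ H1 ⇒ 9
emit(-2) @ H2 ⇒ out+=-2
throw(2) @ H0 caught ⇒ 16
H1 returns (16, 9)
H2 returns [3, -2, (16, 9)]
= [3, -2, (16, 9)]

Answer: [3, -2, (16, 9)]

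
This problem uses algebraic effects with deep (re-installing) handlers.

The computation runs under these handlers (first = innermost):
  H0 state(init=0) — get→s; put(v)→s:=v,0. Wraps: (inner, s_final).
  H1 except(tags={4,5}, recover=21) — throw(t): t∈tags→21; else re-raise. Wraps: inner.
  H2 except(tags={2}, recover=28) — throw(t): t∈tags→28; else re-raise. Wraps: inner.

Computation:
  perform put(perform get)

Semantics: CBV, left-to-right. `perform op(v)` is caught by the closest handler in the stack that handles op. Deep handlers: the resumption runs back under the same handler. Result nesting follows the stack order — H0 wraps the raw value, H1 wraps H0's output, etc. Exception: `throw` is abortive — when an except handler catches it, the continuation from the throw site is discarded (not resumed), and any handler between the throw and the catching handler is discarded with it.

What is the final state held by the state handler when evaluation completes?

Answer: 0

Working:
get @ H0 ⇒ 0
put(0) @ H0 ⇒ s:=0
H0 returns (0, 0)
H1 returns (0, 0)
H2 returns (0, 0)
= (0, 0)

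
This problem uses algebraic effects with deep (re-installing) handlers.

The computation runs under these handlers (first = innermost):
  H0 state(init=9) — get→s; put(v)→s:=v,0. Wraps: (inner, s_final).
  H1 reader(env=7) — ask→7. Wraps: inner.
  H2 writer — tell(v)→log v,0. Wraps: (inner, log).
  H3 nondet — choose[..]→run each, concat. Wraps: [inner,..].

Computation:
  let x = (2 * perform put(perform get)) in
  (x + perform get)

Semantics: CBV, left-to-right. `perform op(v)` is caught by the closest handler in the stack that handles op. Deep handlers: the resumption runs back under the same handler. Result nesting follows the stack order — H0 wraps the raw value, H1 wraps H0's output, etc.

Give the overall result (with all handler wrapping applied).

Step-by-step:
get @ H0 ⇒ 9
put(9) @ H0 ⇒ s:=9
get @ H0 ⇒ 9
H0 returns (9, 9)
H1 returns (9, 9)
H2 returns ((9, 9), ())
H3 returns [((9, 9), ())]
= [((9, 9), ())]

Answer: [((9, 9), ())]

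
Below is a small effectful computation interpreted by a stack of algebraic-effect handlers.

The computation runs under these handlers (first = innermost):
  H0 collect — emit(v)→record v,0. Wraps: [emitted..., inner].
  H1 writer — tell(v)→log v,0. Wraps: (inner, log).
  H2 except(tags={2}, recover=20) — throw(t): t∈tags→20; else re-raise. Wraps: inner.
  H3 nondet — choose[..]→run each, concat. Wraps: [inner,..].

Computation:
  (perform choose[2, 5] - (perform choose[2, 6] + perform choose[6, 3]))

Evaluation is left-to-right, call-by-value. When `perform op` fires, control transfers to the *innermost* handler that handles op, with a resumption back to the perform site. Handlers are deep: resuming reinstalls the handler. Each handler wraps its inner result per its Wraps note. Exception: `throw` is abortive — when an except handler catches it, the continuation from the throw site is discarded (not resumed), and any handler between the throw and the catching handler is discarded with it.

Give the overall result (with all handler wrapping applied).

Evaluation trace:
choose[2, 5] @ H3
  branch[0] choose=2:
    choose[2, 6] @ H3
      branch[0] choose=2:
        choose[6, 3] @ H3
          branch[0] choose=6:
            H0 returns [-6]
            H1 returns ([-6], ())
            H2 returns ([-6], ())
            H3 returns [([-6], ())]
          branch[1] choose=3:
            H0 returns [-3]
            H1 returns ([-3], ())
            H2 returns ([-3], ())
            H3 returns [([-3], ())]
      branch[1] choose=6:
        choose[6, 3] @ H3
          branch[0] choose=6:
            H0 returns [-10]
            H1 returns ([-10], ())
            H2 returns ([-10], ())
            H3 returns [([-10], ())]
          branch[1] choose=3:
            H0 returns [-7]
            H1 returns ([-7], ())
            H2 returns ([-7], ())
            H3 returns [([-7], ())]
  branch[1] choose=5:
    choose[2, 6] @ H3
      branch[0] choose=2:
        choose[6, 3] @ H3
          branch[0] choose=6:
            H0 returns [-3]
            H1 returns ([-3], ())
            H2 returns ([-3], ())
            H3 returns [([-3], ())]
          branch[1] choose=3:
            H0 returns [0]
            H1 returns ([0], ())
            H2 returns ([0], ())
            H3 returns [([0], ())]
      branch[1] choose=6:
        choose[6, 3] @ H3
          branch[0] choose=6:
            H0 returns [-7]
            H1 returns ([-7], ())
            H2 returns ([-7], ())
            H3 returns [([-7], ())]
          branch[1] choose=3:
            H0 returns [-4]
            H1 returns ([-4], ())
            H2 returns ([-4], ())
            H3 returns [([-4], ())]
= [([-6], ()), ([-3], ()), ([-10], ()), ([-7], ()), ([-3], ()), ([0], ()), ([-7], ()), ([-4], ())]

Answer: [([-6], ()), ([-3], ()), ([-10], ()), ([-7], ()), ([-3], ()), ([0], ()), ([-7], ()), ([-4], ())]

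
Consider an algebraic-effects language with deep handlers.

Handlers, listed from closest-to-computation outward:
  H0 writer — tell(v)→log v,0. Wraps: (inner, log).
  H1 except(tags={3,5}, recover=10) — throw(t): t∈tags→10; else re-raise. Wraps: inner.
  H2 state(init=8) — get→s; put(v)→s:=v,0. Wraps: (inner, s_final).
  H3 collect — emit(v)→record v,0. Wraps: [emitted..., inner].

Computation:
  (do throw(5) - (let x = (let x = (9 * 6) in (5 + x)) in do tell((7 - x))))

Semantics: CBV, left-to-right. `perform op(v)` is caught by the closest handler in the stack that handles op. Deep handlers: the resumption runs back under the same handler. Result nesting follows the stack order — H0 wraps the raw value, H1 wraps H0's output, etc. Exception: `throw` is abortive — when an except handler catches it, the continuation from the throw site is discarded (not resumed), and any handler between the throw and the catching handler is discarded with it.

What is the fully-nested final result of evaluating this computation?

Answer: [(10, 8)]

Evaluation trace:
throw(5) @ H1 caught ⇒ 10
H2 returns (10, 8)
H3 returns [(10, 8)]
= [(10, 8)]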